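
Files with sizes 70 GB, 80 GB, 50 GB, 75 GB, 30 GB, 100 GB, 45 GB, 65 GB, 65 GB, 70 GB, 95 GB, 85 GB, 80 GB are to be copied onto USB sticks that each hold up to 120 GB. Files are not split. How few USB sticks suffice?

10

Total = 100 + 95 + 85 + 80 + 80 + 75 + 70 + 70 + 65 + 65 + 50 + 45 + 30 = 910 GB.
Lower bound: ⌈910/120⌉ = 8 USB sticks.
Also, 10 files each exceed 60 GB, and no two of those can share a USB stick, so at least 10 USB sticks are needed.
A packing using 10 USB sticks:
  USB stick 1: 100 = 100
  USB stick 2: 95 = 95
  USB stick 3: 85 + 30 = 115
  USB stick 4: 80 = 80
  USB stick 5: 80 = 80
  USB stick 6: 75 + 45 = 120
  USB stick 7: 70 + 50 = 120
  USB stick 8: 70 = 70
  USB stick 9: 65 = 65
  USB stick 10: 65 = 65
This matches the lower bound, so 10 is optimal.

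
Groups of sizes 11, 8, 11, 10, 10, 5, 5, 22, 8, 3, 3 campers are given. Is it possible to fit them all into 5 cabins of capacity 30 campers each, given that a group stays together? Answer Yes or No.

Yes

A valid assignment using 4 cabins:
  cabin 1: 22 + 8 = 30
  cabin 2: 11 + 11 + 8 = 30
  cabin 3: 10 + 10 + 5 + 5 = 30
  cabin 4: 3 + 3 = 6
That uses only 4 ≤ 5, so 5 cabins are enough.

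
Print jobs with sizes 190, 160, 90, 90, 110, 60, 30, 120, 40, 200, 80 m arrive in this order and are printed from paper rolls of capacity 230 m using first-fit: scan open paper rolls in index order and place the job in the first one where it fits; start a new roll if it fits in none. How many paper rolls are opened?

  190 → roll 1 (new)  [load 190/230]
  160 → roll 2 (new)  [load 160/230]
  90 → roll 3 (new)  [load 90/230]
  90 → roll 3  [load 180/230]
  110 → roll 4 (new)  [load 110/230]
  60 → roll 2  [load 220/230]
  30 → roll 1  [load 220/230]
  120 → roll 4  [load 230/230]
  40 → roll 3  [load 220/230]
  200 → roll 5 (new)  [load 200/230]
  80 → roll 6 (new)  [load 80/230]
6 paper rolls opened.

6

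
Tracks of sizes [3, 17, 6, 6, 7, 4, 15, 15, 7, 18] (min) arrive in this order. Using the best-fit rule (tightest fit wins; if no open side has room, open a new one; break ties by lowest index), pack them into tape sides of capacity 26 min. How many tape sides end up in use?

5

  3 → side 1 (new)  [load 3/26]
  17 → side 1  [load 20/26]
  6 → side 1  [load 26/26]
  6 → side 2 (new)  [load 6/26]
  7 → side 2  [load 13/26]
  4 → side 2  [load 17/26]
  15 → side 3 (new)  [load 15/26]
  15 → side 4 (new)  [load 15/26]
  7 → side 2  [load 24/26]
  18 → side 5 (new)  [load 18/26]
5 tape sides opened.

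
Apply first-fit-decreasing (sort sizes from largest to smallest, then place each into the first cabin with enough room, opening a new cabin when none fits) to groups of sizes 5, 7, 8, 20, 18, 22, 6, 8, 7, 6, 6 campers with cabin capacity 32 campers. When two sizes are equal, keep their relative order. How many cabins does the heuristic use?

4

Sorted descending: 22, 20, 18, 8, 8, 7, 7, 6, 6, 6, 5.
  22 → cabin 1 (new)  [load 22/32]
  20 → cabin 2 (new)  [load 20/32]
  18 → cabin 3 (new)  [load 18/32]
  8 → cabin 1  [load 30/32]
  8 → cabin 2  [load 28/32]
  7 → cabin 3  [load 25/32]
  7 → cabin 3  [load 32/32]
  6 → cabin 4 (new)  [load 6/32]
  6 → cabin 4  [load 12/32]
  6 → cabin 4  [load 18/32]
  5 → cabin 4  [load 23/32]
4 cabins opened.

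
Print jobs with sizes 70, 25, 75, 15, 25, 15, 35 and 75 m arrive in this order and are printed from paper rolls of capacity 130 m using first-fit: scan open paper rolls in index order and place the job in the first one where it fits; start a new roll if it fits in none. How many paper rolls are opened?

  70 → roll 1 (new)  [load 70/130]
  25 → roll 1  [load 95/130]
  75 → roll 2 (new)  [load 75/130]
  15 → roll 1  [load 110/130]
  25 → roll 2  [load 100/130]
  15 → roll 1  [load 125/130]
  35 → roll 3 (new)  [load 35/130]
  75 → roll 3  [load 110/130]
3 paper rolls opened.

3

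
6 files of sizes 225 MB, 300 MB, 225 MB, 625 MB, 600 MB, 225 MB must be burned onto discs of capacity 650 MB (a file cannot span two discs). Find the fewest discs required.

4

Total = 625 + 600 + 300 + 225 + 225 + 225 = 2200 MB.
Lower bound: ⌈2200/650⌉ = 4 discs.
A packing using 4 discs:
  disc 1: 625 = 625
  disc 2: 600 = 600
  disc 3: 300 + 225 = 525
  disc 4: 225 + 225 = 450
This matches the lower bound, so 4 is optimal.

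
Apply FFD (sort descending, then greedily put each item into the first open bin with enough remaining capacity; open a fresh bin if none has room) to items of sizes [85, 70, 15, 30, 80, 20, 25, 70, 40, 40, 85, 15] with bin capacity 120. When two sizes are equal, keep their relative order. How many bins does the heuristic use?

Sorted descending: 85, 85, 80, 70, 70, 40, 40, 30, 25, 20, 15, 15.
  85 → bin 1 (new)  [load 85/120]
  85 → bin 2 (new)  [load 85/120]
  80 → bin 3 (new)  [load 80/120]
  70 → bin 4 (new)  [load 70/120]
  70 → bin 5 (new)  [load 70/120]
  40 → bin 3  [load 120/120]
  40 → bin 4  [load 110/120]
  30 → bin 1  [load 115/120]
  25 → bin 2  [load 110/120]
  20 → bin 5  [load 90/120]
  15 → bin 5  [load 105/120]
  15 → bin 5  [load 120/120]
5 bins opened.

5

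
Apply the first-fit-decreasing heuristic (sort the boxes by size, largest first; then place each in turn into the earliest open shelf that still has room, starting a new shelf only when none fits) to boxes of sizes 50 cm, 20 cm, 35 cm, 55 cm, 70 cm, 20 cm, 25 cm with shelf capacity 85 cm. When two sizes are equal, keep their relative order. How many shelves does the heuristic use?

Sorted descending: 70, 55, 50, 35, 25, 20, 20.
  70 → shelf 1 (new)  [load 70/85]
  55 → shelf 2 (new)  [load 55/85]
  50 → shelf 3 (new)  [load 50/85]
  35 → shelf 3  [load 85/85]
  25 → shelf 2  [load 80/85]
  20 → shelf 4 (new)  [load 20/85]
  20 → shelf 4  [load 40/85]
4 shelves opened.

4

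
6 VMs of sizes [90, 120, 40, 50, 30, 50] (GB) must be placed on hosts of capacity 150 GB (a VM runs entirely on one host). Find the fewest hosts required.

3

Total = 120 + 90 + 50 + 50 + 40 + 30 = 380 GB.
Lower bound: ⌈380/150⌉ = 3 hosts.
A packing using 3 hosts:
  host 1: 120 + 30 = 150
  host 2: 90 + 50 = 140
  host 3: 50 + 40 = 90
This matches the lower bound, so 3 is optimal.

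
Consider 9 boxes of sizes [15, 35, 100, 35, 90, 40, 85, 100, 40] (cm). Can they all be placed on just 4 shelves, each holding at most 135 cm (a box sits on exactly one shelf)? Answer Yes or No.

No

Total = 540 cm; ⌈540/135⌉ = 4.
The bound of 4 does not rule out 4, but exhaustive search shows no assignment into 4 shelves of capacity 135 cm exists — the minimum is 5.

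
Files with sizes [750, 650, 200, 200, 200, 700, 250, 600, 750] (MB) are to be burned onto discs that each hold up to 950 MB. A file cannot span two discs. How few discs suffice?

5

Total = 750 + 750 + 700 + 650 + 600 + 250 + 200 + 200 + 200 = 4300 MB.
Lower bound: ⌈4300/950⌉ = 5 discs.
A packing using 5 discs:
  disc 1: 750 + 200 = 950
  disc 2: 750 + 200 = 950
  disc 3: 700 + 250 = 950
  disc 4: 650 + 200 = 850
  disc 5: 600 = 600
This matches the lower bound, so 5 is optimal.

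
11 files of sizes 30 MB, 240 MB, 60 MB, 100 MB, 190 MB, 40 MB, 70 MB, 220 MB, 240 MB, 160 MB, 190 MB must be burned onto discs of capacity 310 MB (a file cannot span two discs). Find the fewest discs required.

6

Total = 240 + 240 + 220 + 190 + 190 + 160 + 100 + 70 + 60 + 40 + 30 = 1540 MB.
Lower bound: ⌈1540/310⌉ = 5 discs.
Also, 6 files each exceed 155 MB, and no two of those can share a disc, so at least 6 discs are needed.
A packing using 6 discs:
  disc 1: 240 + 70 = 310
  disc 2: 240 + 60 = 300
  disc 3: 220 + 40 + 30 = 290
  disc 4: 190 + 100 = 290
  disc 5: 190 = 190
  disc 6: 160 = 160
This matches the lower bound, so 6 is optimal.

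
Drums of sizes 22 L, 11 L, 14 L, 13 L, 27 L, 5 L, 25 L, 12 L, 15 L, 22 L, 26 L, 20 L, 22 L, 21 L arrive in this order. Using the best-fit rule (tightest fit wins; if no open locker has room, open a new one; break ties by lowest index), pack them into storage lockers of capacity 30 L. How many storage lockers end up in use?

11

  22 → locker 1 (new)  [load 22/30]
  11 → locker 2 (new)  [load 11/30]
  14 → locker 2  [load 25/30]
  13 → locker 3 (new)  [load 13/30]
  27 → locker 4 (new)  [load 27/30]
  5 → locker 2  [load 30/30]
  25 → locker 5 (new)  [load 25/30]
  12 → locker 3  [load 25/30]
  15 → locker 6 (new)  [load 15/30]
  22 → locker 7 (new)  [load 22/30]
  26 → locker 8 (new)  [load 26/30]
  20 → locker 9 (new)  [load 20/30]
  22 → locker 10 (new)  [load 22/30]
  21 → locker 11 (new)  [load 21/30]
11 storage lockers opened.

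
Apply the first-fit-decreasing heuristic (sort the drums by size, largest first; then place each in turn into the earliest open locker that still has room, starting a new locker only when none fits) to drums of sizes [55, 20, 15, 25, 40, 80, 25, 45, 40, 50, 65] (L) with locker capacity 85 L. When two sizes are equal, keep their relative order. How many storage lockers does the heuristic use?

Sorted descending: 80, 65, 55, 50, 45, 40, 40, 25, 25, 20, 15.
  80 → locker 1 (new)  [load 80/85]
  65 → locker 2 (new)  [load 65/85]
  55 → locker 3 (new)  [load 55/85]
  50 → locker 4 (new)  [load 50/85]
  45 → locker 5 (new)  [load 45/85]
  40 → locker 5  [load 85/85]
  40 → locker 6 (new)  [load 40/85]
  25 → locker 3  [load 80/85]
  25 → locker 4  [load 75/85]
  20 → locker 2  [load 85/85]
  15 → locker 6  [load 55/85]
6 storage lockers opened.

6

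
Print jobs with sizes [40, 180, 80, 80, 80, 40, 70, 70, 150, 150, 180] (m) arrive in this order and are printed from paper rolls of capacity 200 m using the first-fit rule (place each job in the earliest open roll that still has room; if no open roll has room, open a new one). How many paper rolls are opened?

7

  40 → roll 1 (new)  [load 40/200]
  180 → roll 2 (new)  [load 180/200]
  80 → roll 1  [load 120/200]
  80 → roll 1  [load 200/200]
  80 → roll 3 (new)  [load 80/200]
  40 → roll 3  [load 120/200]
  70 → roll 3  [load 190/200]
  70 → roll 4 (new)  [load 70/200]
  150 → roll 5 (new)  [load 150/200]
  150 → roll 6 (new)  [load 150/200]
  180 → roll 7 (new)  [load 180/200]
7 paper rolls opened.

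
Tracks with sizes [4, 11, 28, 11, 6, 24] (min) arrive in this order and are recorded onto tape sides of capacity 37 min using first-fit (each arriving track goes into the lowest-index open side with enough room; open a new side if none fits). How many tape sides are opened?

3

  4 → side 1 (new)  [load 4/37]
  11 → side 1  [load 15/37]
  28 → side 2 (new)  [load 28/37]
  11 → side 1  [load 26/37]
  6 → side 1  [load 32/37]
  24 → side 3 (new)  [load 24/37]
3 tape sides opened.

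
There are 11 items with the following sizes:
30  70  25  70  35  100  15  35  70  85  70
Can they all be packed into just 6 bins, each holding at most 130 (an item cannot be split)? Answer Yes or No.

A valid assignment using 6 bins:
  bin 1: 100 + 30 = 130
  bin 2: 85 + 35 = 120
  bin 3: 70 + 35 + 25 = 130
  bin 4: 70 + 15 = 85
  bin 5: 70 = 70
  bin 6: 70 = 70
Every load is within 130, so 6 bins suffice.

Yes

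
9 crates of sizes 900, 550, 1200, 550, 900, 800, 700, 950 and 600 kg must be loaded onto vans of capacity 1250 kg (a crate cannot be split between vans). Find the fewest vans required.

7

Total = 1200 + 950 + 900 + 900 + 800 + 700 + 600 + 550 + 550 = 7150 kg.
Lower bound: ⌈7150/1250⌉ = 6 vans.
A packing using 7 vans:
  van 1: 1200 = 1200
  van 2: 950 = 950
  van 3: 900 = 900
  van 4: 900 = 900
  van 5: 800 = 800
  van 6: 700 + 550 = 1250
  van 7: 600 + 550 = 1150
No arrangement into 6 vans stays within capacity, so 7 is optimal.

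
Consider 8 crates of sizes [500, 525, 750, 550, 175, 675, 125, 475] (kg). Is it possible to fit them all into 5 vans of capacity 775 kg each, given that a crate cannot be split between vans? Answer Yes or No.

Total = 3775 kg; ⌈3775/775⌉ = 5.
6 crates each exceed half the capacity and cannot share a van, forcing at least 6 vans.
At least 6 vans are required, but only 5 are allowed.

No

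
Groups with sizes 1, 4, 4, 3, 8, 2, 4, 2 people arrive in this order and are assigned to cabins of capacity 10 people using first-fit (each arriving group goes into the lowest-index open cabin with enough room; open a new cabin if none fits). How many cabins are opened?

  1 → cabin 1 (new)  [load 1/10]
  4 → cabin 1  [load 5/10]
  4 → cabin 1  [load 9/10]
  3 → cabin 2 (new)  [load 3/10]
  8 → cabin 3 (new)  [load 8/10]
  2 → cabin 2  [load 5/10]
  4 → cabin 2  [load 9/10]
  2 → cabin 3  [load 10/10]
3 cabins opened.

3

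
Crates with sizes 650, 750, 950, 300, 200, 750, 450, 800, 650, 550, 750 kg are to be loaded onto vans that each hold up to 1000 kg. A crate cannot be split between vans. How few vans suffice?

Total = 950 + 800 + 750 + 750 + 750 + 650 + 650 + 550 + 450 + 300 + 200 = 6800 kg.
Lower bound: ⌈6800/1000⌉ = 7 vans.
Also, 8 crates each exceed 500 kg, and no two of those can share a van, so at least 8 vans are needed.
A packing using 8 vans:
  van 1: 950 = 950
  van 2: 800 + 200 = 1000
  van 3: 750 = 750
  van 4: 750 = 750
  van 5: 750 = 750
  van 6: 650 + 300 = 950
  van 7: 650 = 650
  van 8: 550 + 450 = 1000
This matches the lower bound, so 8 is optimal.

8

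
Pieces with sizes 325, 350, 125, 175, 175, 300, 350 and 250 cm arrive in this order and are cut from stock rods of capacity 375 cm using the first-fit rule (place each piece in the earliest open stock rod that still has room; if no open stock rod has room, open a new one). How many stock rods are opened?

  325 → stock rod 1 (new)  [load 325/375]
  350 → stock rod 2 (new)  [load 350/375]
  125 → stock rod 3 (new)  [load 125/375]
  175 → stock rod 3  [load 300/375]
  175 → stock rod 4 (new)  [load 175/375]
  300 → stock rod 5 (new)  [load 300/375]
  350 → stock rod 6 (new)  [load 350/375]
  250 → stock rod 7 (new)  [load 250/375]
7 stock rods opened.

7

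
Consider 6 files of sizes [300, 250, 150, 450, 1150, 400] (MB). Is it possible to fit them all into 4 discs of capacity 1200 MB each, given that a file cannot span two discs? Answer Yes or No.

A valid assignment using 3 discs:
  disc 1: 1150 = 1150
  disc 2: 450 + 400 + 300 = 1150
  disc 3: 250 + 150 = 400
That uses only 3 ≤ 4, so 4 discs are enough.

Yes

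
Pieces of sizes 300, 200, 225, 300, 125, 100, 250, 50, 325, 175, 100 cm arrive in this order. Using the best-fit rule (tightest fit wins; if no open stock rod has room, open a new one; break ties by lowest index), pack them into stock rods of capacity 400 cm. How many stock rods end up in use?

6

  300 → stock rod 1 (new)  [load 300/400]
  200 → stock rod 2 (new)  [load 200/400]
  225 → stock rod 3 (new)  [load 225/400]
  300 → stock rod 4 (new)  [load 300/400]
  125 → stock rod 3  [load 350/400]
  100 → stock rod 1  [load 400/400]
  250 → stock rod 5 (new)  [load 250/400]
  50 → stock rod 3  [load 400/400]
  325 → stock rod 6 (new)  [load 325/400]
  175 → stock rod 2  [load 375/400]
  100 → stock rod 4  [load 400/400]
6 stock rods opened.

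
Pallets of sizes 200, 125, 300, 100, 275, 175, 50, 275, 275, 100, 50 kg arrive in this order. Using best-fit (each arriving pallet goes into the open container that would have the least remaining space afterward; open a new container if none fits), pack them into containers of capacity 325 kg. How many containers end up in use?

7

  200 → container 1 (new)  [load 200/325]
  125 → container 1  [load 325/325]
  300 → container 2 (new)  [load 300/325]
  100 → container 3 (new)  [load 100/325]
  275 → container 4 (new)  [load 275/325]
  175 → container 3  [load 275/325]
  50 → container 3  [load 325/325]
  275 → container 5 (new)  [load 275/325]
  275 → container 6 (new)  [load 275/325]
  100 → container 7 (new)  [load 100/325]
  50 → container 4  [load 325/325]
7 containers opened.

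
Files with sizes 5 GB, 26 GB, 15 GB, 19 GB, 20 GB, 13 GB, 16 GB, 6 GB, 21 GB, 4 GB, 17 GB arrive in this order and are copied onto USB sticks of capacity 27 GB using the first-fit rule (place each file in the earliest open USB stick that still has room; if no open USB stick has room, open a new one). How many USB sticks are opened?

8

  5 → USB stick 1 (new)  [load 5/27]
  26 → USB stick 2 (new)  [load 26/27]
  15 → USB stick 1  [load 20/27]
  19 → USB stick 3 (new)  [load 19/27]
  20 → USB stick 4 (new)  [load 20/27]
  13 → USB stick 5 (new)  [load 13/27]
  16 → USB stick 6 (new)  [load 16/27]
  6 → USB stick 1  [load 26/27]
  21 → USB stick 7 (new)  [load 21/27]
  4 → USB stick 3  [load 23/27]
  17 → USB stick 8 (new)  [load 17/27]
8 USB sticks opened.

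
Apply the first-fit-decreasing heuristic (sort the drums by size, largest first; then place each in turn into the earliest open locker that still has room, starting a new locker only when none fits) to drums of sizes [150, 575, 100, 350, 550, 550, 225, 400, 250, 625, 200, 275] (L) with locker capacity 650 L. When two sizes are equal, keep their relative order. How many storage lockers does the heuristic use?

7

Sorted descending: 625, 575, 550, 550, 400, 350, 275, 250, 225, 200, 150, 100.
  625 → locker 1 (new)  [load 625/650]
  575 → locker 2 (new)  [load 575/650]
  550 → locker 3 (new)  [load 550/650]
  550 → locker 4 (new)  [load 550/650]
  400 → locker 5 (new)  [load 400/650]
  350 → locker 6 (new)  [load 350/650]
  275 → locker 6  [load 625/650]
  250 → locker 5  [load 650/650]
  225 → locker 7 (new)  [load 225/650]
  200 → locker 7  [load 425/650]
  150 → locker 7  [load 575/650]
  100 → locker 3  [load 650/650]
7 storage lockers opened.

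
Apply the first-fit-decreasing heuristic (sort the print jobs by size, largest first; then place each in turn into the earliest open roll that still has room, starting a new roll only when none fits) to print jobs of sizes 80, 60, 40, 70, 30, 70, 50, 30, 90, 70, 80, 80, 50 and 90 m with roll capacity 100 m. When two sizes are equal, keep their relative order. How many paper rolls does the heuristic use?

Sorted descending: 90, 90, 80, 80, 80, 70, 70, 70, 60, 50, 50, 40, 30, 30.
  90 → roll 1 (new)  [load 90/100]
  90 → roll 2 (new)  [load 90/100]
  80 → roll 3 (new)  [load 80/100]
  80 → roll 4 (new)  [load 80/100]
  80 → roll 5 (new)  [load 80/100]
  70 → roll 6 (new)  [load 70/100]
  70 → roll 7 (new)  [load 70/100]
  70 → roll 8 (new)  [load 70/100]
  60 → roll 9 (new)  [load 60/100]
  50 → roll 10 (new)  [load 50/100]
  50 → roll 10  [load 100/100]
  40 → roll 9  [load 100/100]
  30 → roll 6  [load 100/100]
  30 → roll 7  [load 100/100]
10 paper rolls opened.

10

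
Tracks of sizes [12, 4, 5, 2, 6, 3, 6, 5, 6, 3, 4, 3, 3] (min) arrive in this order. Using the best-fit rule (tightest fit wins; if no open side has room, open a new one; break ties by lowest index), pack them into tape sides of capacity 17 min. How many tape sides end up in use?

  12 → side 1 (new)  [load 12/17]
  4 → side 1  [load 16/17]
  5 → side 2 (new)  [load 5/17]
  2 → side 2  [load 7/17]
  6 → side 2  [load 13/17]
  3 → side 2  [load 16/17]
  6 → side 3 (new)  [load 6/17]
  5 → side 3  [load 11/17]
  6 → side 3  [load 17/17]
  3 → side 4 (new)  [load 3/17]
  4 → side 4  [load 7/17]
  3 → side 4  [load 10/17]
  3 → side 4  [load 13/17]
4 tape sides opened.

4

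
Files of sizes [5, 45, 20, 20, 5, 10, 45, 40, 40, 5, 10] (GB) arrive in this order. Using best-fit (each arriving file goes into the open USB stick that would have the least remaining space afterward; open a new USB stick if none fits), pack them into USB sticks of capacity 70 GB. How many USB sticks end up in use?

  5 → USB stick 1 (new)  [load 5/70]
  45 → USB stick 1  [load 50/70]
  20 → USB stick 1  [load 70/70]
  20 → USB stick 2 (new)  [load 20/70]
  5 → USB stick 2  [load 25/70]
  10 → USB stick 2  [load 35/70]
  45 → USB stick 3 (new)  [load 45/70]
  40 → USB stick 4 (new)  [load 40/70]
  40 → USB stick 5 (new)  [load 40/70]
  5 → USB stick 3  [load 50/70]
  10 → USB stick 3  [load 60/70]
5 USB sticks opened.

5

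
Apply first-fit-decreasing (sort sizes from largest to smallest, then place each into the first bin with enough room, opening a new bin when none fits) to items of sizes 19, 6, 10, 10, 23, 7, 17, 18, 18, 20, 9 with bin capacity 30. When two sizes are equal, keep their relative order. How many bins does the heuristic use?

Sorted descending: 23, 20, 19, 18, 18, 17, 10, 10, 9, 7, 6.
  23 → bin 1 (new)  [load 23/30]
  20 → bin 2 (new)  [load 20/30]
  19 → bin 3 (new)  [load 19/30]
  18 → bin 4 (new)  [load 18/30]
  18 → bin 5 (new)  [load 18/30]
  17 → bin 6 (new)  [load 17/30]
  10 → bin 2  [load 30/30]
  10 → bin 3  [load 29/30]
  9 → bin 4  [load 27/30]
  7 → bin 1  [load 30/30]
  6 → bin 5  [load 24/30]
6 bins opened.

6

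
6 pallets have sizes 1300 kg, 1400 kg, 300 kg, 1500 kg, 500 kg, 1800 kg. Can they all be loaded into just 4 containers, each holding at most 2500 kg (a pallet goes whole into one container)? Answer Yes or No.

A valid assignment using 4 containers:
  container 1: 1800 + 500 = 2300
  container 2: 1500 + 300 = 1800
  container 3: 1400 = 1400
  container 4: 1300 = 1300
Every load is within 2500 kg, so 4 containers suffice.

Yes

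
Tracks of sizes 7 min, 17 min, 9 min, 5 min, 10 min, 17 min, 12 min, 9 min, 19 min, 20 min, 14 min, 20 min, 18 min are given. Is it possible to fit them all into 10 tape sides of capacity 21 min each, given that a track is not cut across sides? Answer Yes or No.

A valid assignment using 10 tape sides:
  side 1: 20 = 20
  side 2: 20 = 20
  side 3: 19 = 19
  side 4: 18 = 18
  side 5: 17 = 17
  side 6: 17 = 17
  side 7: 14 + 7 = 21
  side 8: 12 + 9 = 21
  side 9: 10 + 9 = 19
  side 10: 5 = 5
Every load is within 21 min, so 10 tape sides suffice.

Yes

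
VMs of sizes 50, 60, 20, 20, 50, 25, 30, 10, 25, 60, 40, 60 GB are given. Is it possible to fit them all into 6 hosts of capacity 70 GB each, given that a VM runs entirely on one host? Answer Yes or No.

Total = 450 GB; ⌈450/70⌉ = 7.
At least 7 hosts are required, but only 6 are allowed.

No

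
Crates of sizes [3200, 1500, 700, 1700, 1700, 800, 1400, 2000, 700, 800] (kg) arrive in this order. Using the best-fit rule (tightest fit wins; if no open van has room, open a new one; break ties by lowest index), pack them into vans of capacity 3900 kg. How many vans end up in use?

  3200 → van 1 (new)  [load 3200/3900]
  1500 → van 2 (new)  [load 1500/3900]
  700 → van 1  [load 3900/3900]
  1700 → van 2  [load 3200/3900]
  1700 → van 3 (new)  [load 1700/3900]
  800 → van 3  [load 2500/3900]
  1400 → van 3  [load 3900/3900]
  2000 → van 4 (new)  [load 2000/3900]
  700 → van 2  [load 3900/3900]
  800 → van 4  [load 2800/3900]
4 vans opened.

4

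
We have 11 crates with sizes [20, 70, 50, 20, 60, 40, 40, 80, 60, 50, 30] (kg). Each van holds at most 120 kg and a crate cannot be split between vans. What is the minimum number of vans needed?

Total = 80 + 70 + 60 + 60 + 50 + 50 + 40 + 40 + 30 + 20 + 20 = 520 kg.
Lower bound: ⌈520/120⌉ = 5 vans.
A packing using 5 vans:
  van 1: 80 + 40 = 120
  van 2: 70 + 50 = 120
  van 3: 60 + 60 = 120
  van 4: 50 + 40 + 30 = 120
  van 5: 20 + 20 = 40
This matches the lower bound, so 5 is optimal.

5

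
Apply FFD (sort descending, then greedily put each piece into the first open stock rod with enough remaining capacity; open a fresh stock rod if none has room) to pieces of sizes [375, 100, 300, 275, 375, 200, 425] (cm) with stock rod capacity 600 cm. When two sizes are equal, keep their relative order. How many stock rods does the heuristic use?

Sorted descending: 425, 375, 375, 300, 275, 200, 100.
  425 → stock rod 1 (new)  [load 425/600]
  375 → stock rod 2 (new)  [load 375/600]
  375 → stock rod 3 (new)  [load 375/600]
  300 → stock rod 4 (new)  [load 300/600]
  275 → stock rod 4  [load 575/600]
  200 → stock rod 2  [load 575/600]
  100 → stock rod 1  [load 525/600]
4 stock rods opened.

4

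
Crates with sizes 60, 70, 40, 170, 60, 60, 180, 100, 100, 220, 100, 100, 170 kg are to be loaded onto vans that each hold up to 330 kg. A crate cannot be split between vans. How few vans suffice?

5

Total = 220 + 180 + 170 + 170 + 100 + 100 + 100 + 100 + 70 + 60 + 60 + 60 + 40 = 1430 kg.
Lower bound: ⌈1430/330⌉ = 5 vans.
A packing using 5 vans:
  van 1: 220 + 100 = 320
  van 2: 180 + 100 + 40 = 320
  van 3: 170 + 100 + 60 = 330
  van 4: 170 + 100 + 60 = 330
  van 5: 70 + 60 = 130
This matches the lower bound, so 5 is optimal.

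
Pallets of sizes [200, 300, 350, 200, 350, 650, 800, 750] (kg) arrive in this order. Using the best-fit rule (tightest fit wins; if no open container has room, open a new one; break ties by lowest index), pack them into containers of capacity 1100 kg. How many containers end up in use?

4

  200 → container 1 (new)  [load 200/1100]
  300 → container 1  [load 500/1100]
  350 → container 1  [load 850/1100]
  200 → container 1  [load 1050/1100]
  350 → container 2 (new)  [load 350/1100]
  650 → container 2  [load 1000/1100]
  800 → container 3 (new)  [load 800/1100]
  750 → container 4 (new)  [load 750/1100]
4 containers opened.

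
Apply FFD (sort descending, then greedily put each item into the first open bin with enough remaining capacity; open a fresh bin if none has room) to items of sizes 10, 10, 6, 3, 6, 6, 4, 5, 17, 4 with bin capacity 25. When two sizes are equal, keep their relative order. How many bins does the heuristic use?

3

Sorted descending: 17, 10, 10, 6, 6, 6, 5, 4, 4, 3.
  17 → bin 1 (new)  [load 17/25]
  10 → bin 2 (new)  [load 10/25]
  10 → bin 2  [load 20/25]
  6 → bin 1  [load 23/25]
  6 → bin 3 (new)  [load 6/25]
  6 → bin 3  [load 12/25]
  5 → bin 2  [load 25/25]
  4 → bin 3  [load 16/25]
  4 → bin 3  [load 20/25]
  3 → bin 3  [load 23/25]
3 bins opened.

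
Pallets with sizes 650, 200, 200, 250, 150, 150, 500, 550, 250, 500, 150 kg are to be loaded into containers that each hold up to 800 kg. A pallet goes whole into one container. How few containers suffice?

Total = 650 + 550 + 500 + 500 + 250 + 250 + 200 + 200 + 150 + 150 + 150 = 3550 kg.
Lower bound: ⌈3550/800⌉ = 5 containers.
A packing using 5 containers:
  container 1: 650 + 150 = 800
  container 2: 550 + 250 = 800
  container 3: 500 + 250 = 750
  container 4: 500 + 200 = 700
  container 5: 200 + 150 + 150 = 500
This matches the lower bound, so 5 is optimal.

5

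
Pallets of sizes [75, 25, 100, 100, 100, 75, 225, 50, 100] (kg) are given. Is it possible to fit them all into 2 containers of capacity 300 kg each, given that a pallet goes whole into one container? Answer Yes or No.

No

Total = 850 kg; ⌈850/300⌉ = 3.
At least 3 containers are required, but only 2 are allowed.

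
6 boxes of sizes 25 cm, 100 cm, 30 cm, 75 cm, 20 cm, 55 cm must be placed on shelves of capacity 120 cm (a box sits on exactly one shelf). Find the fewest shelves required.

3

Total = 100 + 75 + 55 + 30 + 25 + 20 = 305 cm.
Lower bound: ⌈305/120⌉ = 3 shelves.
A packing using 3 shelves:
  shelf 1: 100 + 20 = 120
  shelf 2: 75 + 30 = 105
  shelf 3: 55 + 25 = 80
This matches the lower bound, so 3 is optimal.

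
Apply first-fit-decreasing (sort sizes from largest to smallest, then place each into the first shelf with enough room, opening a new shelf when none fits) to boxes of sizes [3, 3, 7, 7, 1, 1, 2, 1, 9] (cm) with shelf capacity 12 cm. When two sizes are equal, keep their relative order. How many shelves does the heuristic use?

3

Sorted descending: 9, 7, 7, 3, 3, 2, 1, 1, 1.
  9 → shelf 1 (new)  [load 9/12]
  7 → shelf 2 (new)  [load 7/12]
  7 → shelf 3 (new)  [load 7/12]
  3 → shelf 1  [load 12/12]
  3 → shelf 2  [load 10/12]
  2 → shelf 2  [load 12/12]
  1 → shelf 3  [load 8/12]
  1 → shelf 3  [load 9/12]
  1 → shelf 3  [load 10/12]
3 shelves opened.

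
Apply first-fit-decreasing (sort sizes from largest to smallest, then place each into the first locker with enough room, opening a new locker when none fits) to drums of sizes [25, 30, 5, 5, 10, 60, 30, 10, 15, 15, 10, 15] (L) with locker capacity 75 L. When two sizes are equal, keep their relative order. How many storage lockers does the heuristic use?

Sorted descending: 60, 30, 30, 25, 15, 15, 15, 10, 10, 10, 5, 5.
  60 → locker 1 (new)  [load 60/75]
  30 → locker 2 (new)  [load 30/75]
  30 → locker 2  [load 60/75]
  25 → locker 3 (new)  [load 25/75]
  15 → locker 1  [load 75/75]
  15 → locker 2  [load 75/75]
  15 → locker 3  [load 40/75]
  10 → locker 3  [load 50/75]
  10 → locker 3  [load 60/75]
  10 → locker 3  [load 70/75]
  5 → locker 3  [load 75/75]
  5 → locker 4 (new)  [load 5/75]
4 storage lockers opened.

4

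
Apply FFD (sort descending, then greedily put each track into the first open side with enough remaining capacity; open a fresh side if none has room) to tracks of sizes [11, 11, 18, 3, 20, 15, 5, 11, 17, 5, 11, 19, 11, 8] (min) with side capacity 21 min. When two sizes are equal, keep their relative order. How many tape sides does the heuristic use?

Sorted descending: 20, 19, 18, 17, 15, 11, 11, 11, 11, 11, 8, 5, 5, 3.
  20 → side 1 (new)  [load 20/21]
  19 → side 2 (new)  [load 19/21]
  18 → side 3 (new)  [load 18/21]
  17 → side 4 (new)  [load 17/21]
  15 → side 5 (new)  [load 15/21]
  11 → side 6 (new)  [load 11/21]
  11 → side 7 (new)  [load 11/21]
  11 → side 8 (new)  [load 11/21]
  11 → side 9 (new)  [load 11/21]
  11 → side 10 (new)  [load 11/21]
  8 → side 6  [load 19/21]
  5 → side 5  [load 20/21]
  5 → side 7  [load 16/21]
  3 → side 3  [load 21/21]
10 tape sides opened.

10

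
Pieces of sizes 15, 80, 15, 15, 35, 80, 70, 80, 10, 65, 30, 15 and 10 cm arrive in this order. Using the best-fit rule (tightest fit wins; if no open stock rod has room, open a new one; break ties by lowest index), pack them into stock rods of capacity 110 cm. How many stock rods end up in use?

6

  15 → stock rod 1 (new)  [load 15/110]
  80 → stock rod 1  [load 95/110]
  15 → stock rod 1  [load 110/110]
  15 → stock rod 2 (new)  [load 15/110]
  35 → stock rod 2  [load 50/110]
  80 → stock rod 3 (new)  [load 80/110]
  70 → stock rod 4 (new)  [load 70/110]
  80 → stock rod 5 (new)  [load 80/110]
  10 → stock rod 3  [load 90/110]
  65 → stock rod 6 (new)  [load 65/110]
  30 → stock rod 5  [load 110/110]
  15 → stock rod 3  [load 105/110]
  10 → stock rod 4  [load 80/110]
6 stock rods opened.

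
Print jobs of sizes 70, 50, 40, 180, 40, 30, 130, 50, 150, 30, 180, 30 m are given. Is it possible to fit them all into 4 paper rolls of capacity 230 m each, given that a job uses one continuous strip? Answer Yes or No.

No

Total = 980 m; ⌈980/230⌉ = 5.
At least 5 paper rolls are required, but only 4 are allowed.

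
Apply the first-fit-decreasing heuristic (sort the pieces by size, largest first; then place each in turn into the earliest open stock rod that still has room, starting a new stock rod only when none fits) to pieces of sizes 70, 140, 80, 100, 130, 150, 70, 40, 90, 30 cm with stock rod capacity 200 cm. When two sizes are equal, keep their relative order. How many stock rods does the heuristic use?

Sorted descending: 150, 140, 130, 100, 90, 80, 70, 70, 40, 30.
  150 → stock rod 1 (new)  [load 150/200]
  140 → stock rod 2 (new)  [load 140/200]
  130 → stock rod 3 (new)  [load 130/200]
  100 → stock rod 4 (new)  [load 100/200]
  90 → stock rod 4  [load 190/200]
  80 → stock rod 5 (new)  [load 80/200]
  70 → stock rod 3  [load 200/200]
  70 → stock rod 5  [load 150/200]
  40 → stock rod 1  [load 190/200]
  30 → stock rod 2  [load 170/200]
5 stock rods opened.

5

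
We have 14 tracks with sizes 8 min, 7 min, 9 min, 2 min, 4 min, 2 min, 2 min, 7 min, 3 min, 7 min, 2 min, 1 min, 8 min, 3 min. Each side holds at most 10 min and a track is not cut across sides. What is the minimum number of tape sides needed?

Total = 9 + 8 + 8 + 7 + 7 + 7 + 4 + 3 + 3 + 2 + 2 + 2 + 2 + 1 = 65 min.
Lower bound: ⌈65/10⌉ = 7 tape sides.
A packing using 7 tape sides:
  side 1: 9 + 1 = 10
  side 2: 8 + 2 = 10
  side 3: 8 + 2 = 10
  side 4: 7 + 3 = 10
  side 5: 7 + 3 = 10
  side 6: 7 + 2 = 9
  side 7: 4 + 2 = 6
This matches the lower bound, so 7 is optimal.

7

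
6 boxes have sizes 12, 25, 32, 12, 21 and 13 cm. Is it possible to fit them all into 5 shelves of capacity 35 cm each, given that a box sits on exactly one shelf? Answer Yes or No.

A valid assignment using 4 shelves:
  shelf 1: 32 = 32
  shelf 2: 25 = 25
  shelf 3: 21 + 13 = 34
  shelf 4: 12 + 12 = 24
That uses only 4 ≤ 5, so 5 shelves are enough.

Yes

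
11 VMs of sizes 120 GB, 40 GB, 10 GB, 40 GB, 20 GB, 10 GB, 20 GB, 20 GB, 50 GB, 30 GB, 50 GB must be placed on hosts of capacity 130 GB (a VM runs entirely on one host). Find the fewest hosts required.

Total = 120 + 50 + 50 + 40 + 40 + 30 + 20 + 20 + 20 + 10 + 10 = 410 GB.
Lower bound: ⌈410/130⌉ = 4 hosts.
A packing using 4 hosts:
  host 1: 120 + 10 = 130
  host 2: 50 + 50 + 30 = 130
  host 3: 40 + 40 + 20 + 20 + 10 = 130
  host 4: 20 = 20
This matches the lower bound, so 4 is optimal.

4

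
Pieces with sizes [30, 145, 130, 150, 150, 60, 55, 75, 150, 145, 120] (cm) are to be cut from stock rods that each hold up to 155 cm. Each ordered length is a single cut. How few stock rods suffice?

Total = 150 + 150 + 150 + 145 + 145 + 130 + 120 + 75 + 60 + 55 + 30 = 1210 cm.
Lower bound: ⌈1210/155⌉ = 8 stock rods.
A packing using 9 stock rods:
  stock rod 1: 150 = 150
  stock rod 2: 150 = 150
  stock rod 3: 150 = 150
  stock rod 4: 145 = 145
  stock rod 5: 145 = 145
  stock rod 6: 130 = 130
  stock rod 7: 120 + 30 = 150
  stock rod 8: 75 + 60 = 135
  stock rod 9: 55 = 55
No arrangement into 8 stock rods stays within capacity, so 9 is optimal.

9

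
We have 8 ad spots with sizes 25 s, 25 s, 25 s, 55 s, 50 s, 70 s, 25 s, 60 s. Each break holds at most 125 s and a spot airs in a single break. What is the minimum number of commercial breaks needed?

Total = 70 + 60 + 55 + 50 + 25 + 25 + 25 + 25 = 335 s.
Lower bound: ⌈335/125⌉ = 3 commercial breaks.
A packing using 3 commercial breaks:
  break 1: 70 + 55 = 125
  break 2: 60 + 50 = 110
  break 3: 25 + 25 + 25 + 25 = 100
This matches the lower bound, so 3 is optimal.

3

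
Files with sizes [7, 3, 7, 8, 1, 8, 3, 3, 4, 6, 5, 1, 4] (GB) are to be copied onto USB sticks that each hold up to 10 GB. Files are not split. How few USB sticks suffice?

7

Total = 8 + 8 + 7 + 7 + 6 + 5 + 4 + 4 + 3 + 3 + 3 + 1 + 1 = 60 GB.
Lower bound: ⌈60/10⌉ = 6 USB sticks.
A packing using 7 USB sticks:
  USB stick 1: 8 + 1 + 1 = 10
  USB stick 2: 8 = 8
  USB stick 3: 7 + 3 = 10
  USB stick 4: 7 + 3 = 10
  USB stick 5: 6 + 4 = 10
  USB stick 6: 5 + 4 = 9
  USB stick 7: 3 = 3
No arrangement into 6 USB sticks stays within capacity, so 7 is optimal.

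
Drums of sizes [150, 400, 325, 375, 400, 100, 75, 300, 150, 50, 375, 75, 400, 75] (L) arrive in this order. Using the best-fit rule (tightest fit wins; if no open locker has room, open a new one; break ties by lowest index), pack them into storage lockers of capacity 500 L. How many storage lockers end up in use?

  150 → locker 1 (new)  [load 150/500]
  400 → locker 2 (new)  [load 400/500]
  325 → locker 1  [load 475/500]
  375 → locker 3 (new)  [load 375/500]
  400 → locker 4 (new)  [load 400/500]
  100 → locker 2  [load 500/500]
  75 → locker 4  [load 475/500]
  300 → locker 5 (new)  [load 300/500]
  150 → locker 5  [load 450/500]
  50 → locker 5  [load 500/500]
  375 → locker 6 (new)  [load 375/500]
  75 → locker 3  [load 450/500]
  400 → locker 7 (new)  [load 400/500]
  75 → locker 7  [load 475/500]
7 storage lockers opened.

7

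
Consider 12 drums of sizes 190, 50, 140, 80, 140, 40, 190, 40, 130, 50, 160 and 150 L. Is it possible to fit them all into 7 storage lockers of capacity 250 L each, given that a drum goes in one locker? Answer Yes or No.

Yes

A valid assignment using 7 storage lockers:
  locker 1: 190 + 50 = 240
  locker 2: 190 + 50 = 240
  locker 3: 160 + 80 = 240
  locker 4: 150 + 40 + 40 = 230
  locker 5: 140 = 140
  locker 6: 140 = 140
  locker 7: 130 = 130
Every load is within 250 L, so 7 storage lockers suffice.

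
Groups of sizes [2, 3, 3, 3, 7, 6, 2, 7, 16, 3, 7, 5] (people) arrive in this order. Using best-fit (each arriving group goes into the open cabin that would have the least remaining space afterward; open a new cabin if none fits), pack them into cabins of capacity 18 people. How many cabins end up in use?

4

  2 → cabin 1 (new)  [load 2/18]
  3 → cabin 1  [load 5/18]
  3 → cabin 1  [load 8/18]
  3 → cabin 1  [load 11/18]
  7 → cabin 1  [load 18/18]
  6 → cabin 2 (new)  [load 6/18]
  2 → cabin 2  [load 8/18]
  7 → cabin 2  [load 15/18]
  16 → cabin 3 (new)  [load 16/18]
  3 → cabin 2  [load 18/18]
  7 → cabin 4 (new)  [load 7/18]
  5 → cabin 4  [load 12/18]
4 cabins opened.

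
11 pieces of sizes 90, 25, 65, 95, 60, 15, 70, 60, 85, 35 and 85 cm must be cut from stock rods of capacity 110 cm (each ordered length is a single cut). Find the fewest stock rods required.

8

Total = 95 + 90 + 85 + 85 + 70 + 65 + 60 + 60 + 35 + 25 + 15 = 685 cm.
Lower bound: ⌈685/110⌉ = 7 stock rods.
Also, 8 pieces each exceed 55 cm, and no two of those can share a stock rod, so at least 8 stock rods are needed.
A packing using 8 stock rods:
  stock rod 1: 95 + 15 = 110
  stock rod 2: 90 = 90
  stock rod 3: 85 + 25 = 110
  stock rod 4: 85 = 85
  stock rod 5: 70 + 35 = 105
  stock rod 6: 65 = 65
  stock rod 7: 60 = 60
  stock rod 8: 60 = 60
This matches the lower bound, so 8 is optimal.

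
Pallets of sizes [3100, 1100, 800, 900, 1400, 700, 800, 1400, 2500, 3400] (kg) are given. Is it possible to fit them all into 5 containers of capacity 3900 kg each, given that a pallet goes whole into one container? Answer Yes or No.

A valid assignment using 5 containers:
  container 1: 3400 = 3400
  container 2: 3100 + 800 = 3900
  container 3: 2500 + 1400 = 3900
  container 4: 1400 + 1100 + 900 = 3400
  container 5: 800 + 700 = 1500
Every load is within 3900 kg, so 5 containers suffice.

Yes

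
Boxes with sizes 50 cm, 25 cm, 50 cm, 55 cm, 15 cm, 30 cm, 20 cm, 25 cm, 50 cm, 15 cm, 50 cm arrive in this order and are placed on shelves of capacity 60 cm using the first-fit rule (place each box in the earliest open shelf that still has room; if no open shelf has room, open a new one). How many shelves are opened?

  50 → shelf 1 (new)  [load 50/60]
  25 → shelf 2 (new)  [load 25/60]
  50 → shelf 3 (new)  [load 50/60]
  55 → shelf 4 (new)  [load 55/60]
  15 → shelf 2  [load 40/60]
  30 → shelf 5 (new)  [load 30/60]
  20 → shelf 2  [load 60/60]
  25 → shelf 5  [load 55/60]
  50 → shelf 6 (new)  [load 50/60]
  15 → shelf 7 (new)  [load 15/60]
  50 → shelf 8 (new)  [load 50/60]
8 shelves opened.

8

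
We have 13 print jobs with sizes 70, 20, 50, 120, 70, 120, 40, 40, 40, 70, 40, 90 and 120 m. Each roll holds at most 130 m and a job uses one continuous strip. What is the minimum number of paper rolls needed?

Total = 120 + 120 + 120 + 90 + 70 + 70 + 70 + 50 + 40 + 40 + 40 + 40 + 20 = 890 m.
Lower bound: ⌈890/130⌉ = 7 paper rolls.
A packing using 8 paper rolls:
  roll 1: 120 = 120
  roll 2: 120 = 120
  roll 3: 120 = 120
  roll 4: 90 + 40 = 130
  roll 5: 70 + 50 = 120
  roll 6: 70 + 40 + 20 = 130
  roll 7: 70 + 40 = 110
  roll 8: 40 = 40
No arrangement into 7 paper rolls stays within capacity, so 8 is optimal.

8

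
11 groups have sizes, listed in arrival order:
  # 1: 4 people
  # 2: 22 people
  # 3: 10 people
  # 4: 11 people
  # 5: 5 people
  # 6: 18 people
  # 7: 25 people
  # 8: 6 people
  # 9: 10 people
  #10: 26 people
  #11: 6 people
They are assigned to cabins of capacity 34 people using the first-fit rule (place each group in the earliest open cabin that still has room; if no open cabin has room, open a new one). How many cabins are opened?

  4 → cabin 1 (new)  [load 4/34]
  22 → cabin 1  [load 26/34]
  10 → cabin 2 (new)  [load 10/34]
  11 → cabin 2  [load 21/34]
  5 → cabin 1  [load 31/34]
  18 → cabin 3 (new)  [load 18/34]
  25 → cabin 4 (new)  [load 25/34]
  6 → cabin 2  [load 27/34]
  10 → cabin 3  [load 28/34]
  26 → cabin 5 (new)  [load 26/34]
  6 → cabin 2  [load 33/34]
5 cabins opened.

5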